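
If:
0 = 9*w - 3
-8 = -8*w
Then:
No Solution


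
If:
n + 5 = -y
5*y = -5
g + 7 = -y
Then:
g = -6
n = -4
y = -1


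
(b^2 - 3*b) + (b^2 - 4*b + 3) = 2*b^2 - 7*b + 3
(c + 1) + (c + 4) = 2*c + 5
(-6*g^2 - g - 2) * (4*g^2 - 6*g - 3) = -24*g^4 + 32*g^3 + 16*g^2 + 15*g + 6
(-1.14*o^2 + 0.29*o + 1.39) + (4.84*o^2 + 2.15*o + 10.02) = 3.7*o^2 + 2.44*o + 11.41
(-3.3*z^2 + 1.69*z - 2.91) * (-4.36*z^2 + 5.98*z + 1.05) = 14.388*z^4 - 27.1024*z^3 + 19.3288*z^2 - 15.6273*z - 3.0555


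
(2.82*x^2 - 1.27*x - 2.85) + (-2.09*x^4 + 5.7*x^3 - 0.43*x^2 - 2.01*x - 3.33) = -2.09*x^4 + 5.7*x^3 + 2.39*x^2 - 3.28*x - 6.18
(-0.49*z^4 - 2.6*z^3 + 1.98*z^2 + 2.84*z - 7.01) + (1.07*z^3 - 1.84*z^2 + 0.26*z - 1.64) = -0.49*z^4 - 1.53*z^3 + 0.14*z^2 + 3.1*z - 8.65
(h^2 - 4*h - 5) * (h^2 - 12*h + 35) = h^4 - 16*h^3 + 78*h^2 - 80*h - 175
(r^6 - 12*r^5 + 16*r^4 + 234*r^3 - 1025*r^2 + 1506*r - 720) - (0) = r^6 - 12*r^5 + 16*r^4 + 234*r^3 - 1025*r^2 + 1506*r - 720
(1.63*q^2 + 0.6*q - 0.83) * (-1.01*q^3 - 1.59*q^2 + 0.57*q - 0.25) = -1.6463*q^5 - 3.1977*q^4 + 0.8134*q^3 + 1.2542*q^2 - 0.6231*q + 0.2075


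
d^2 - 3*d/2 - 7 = (d - 7/2)*(d + 2)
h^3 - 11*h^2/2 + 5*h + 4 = (h - 4)*(h - 2)*(h + 1/2)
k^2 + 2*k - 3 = (k - 1)*(k + 3)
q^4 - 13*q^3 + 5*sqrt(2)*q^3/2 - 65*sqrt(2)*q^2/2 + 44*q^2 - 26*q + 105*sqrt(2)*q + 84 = (q - 7)*(q - 6)*(q + sqrt(2)/2)*(q + 2*sqrt(2))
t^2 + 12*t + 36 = (t + 6)^2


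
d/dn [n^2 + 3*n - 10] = 2*n + 3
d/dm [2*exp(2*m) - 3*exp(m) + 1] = (4*exp(m) - 3)*exp(m)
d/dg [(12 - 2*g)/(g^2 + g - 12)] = 2*(-g^2 - g + (g - 6)*(2*g + 1) + 12)/(g^2 + g - 12)^2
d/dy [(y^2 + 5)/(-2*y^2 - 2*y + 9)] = 2*(-y^2 + 19*y + 5)/(4*y^4 + 8*y^3 - 32*y^2 - 36*y + 81)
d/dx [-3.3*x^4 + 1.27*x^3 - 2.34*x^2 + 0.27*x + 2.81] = -13.2*x^3 + 3.81*x^2 - 4.68*x + 0.27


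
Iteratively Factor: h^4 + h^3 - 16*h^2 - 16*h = (h + 1)*(h^3 - 16*h) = (h - 4)*(h + 1)*(h^2 + 4*h) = (h - 4)*(h + 1)*(h + 4)*(h)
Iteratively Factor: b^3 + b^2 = (b)*(b^2 + b) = b*(b + 1)*(b)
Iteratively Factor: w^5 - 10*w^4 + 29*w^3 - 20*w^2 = (w - 5)*(w^4 - 5*w^3 + 4*w^2) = w*(w - 5)*(w^3 - 5*w^2 + 4*w) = w*(w - 5)*(w - 1)*(w^2 - 4*w) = w^2*(w - 5)*(w - 1)*(w - 4)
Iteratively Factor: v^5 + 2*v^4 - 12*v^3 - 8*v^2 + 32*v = (v - 2)*(v^4 + 4*v^3 - 4*v^2 - 16*v) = (v - 2)^2*(v^3 + 6*v^2 + 8*v) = (v - 2)^2*(v + 4)*(v^2 + 2*v) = v*(v - 2)^2*(v + 4)*(v + 2)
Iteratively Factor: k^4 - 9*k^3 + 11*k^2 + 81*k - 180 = (k + 3)*(k^3 - 12*k^2 + 47*k - 60) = (k - 4)*(k + 3)*(k^2 - 8*k + 15) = (k - 5)*(k - 4)*(k + 3)*(k - 3)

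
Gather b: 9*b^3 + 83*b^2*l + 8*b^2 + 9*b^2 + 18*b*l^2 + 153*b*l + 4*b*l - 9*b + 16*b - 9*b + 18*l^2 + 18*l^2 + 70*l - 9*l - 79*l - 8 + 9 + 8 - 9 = 9*b^3 + b^2*(83*l + 17) + b*(18*l^2 + 157*l - 2) + 36*l^2 - 18*l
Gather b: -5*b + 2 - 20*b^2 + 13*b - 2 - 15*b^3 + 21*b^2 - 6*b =-15*b^3 + b^2 + 2*b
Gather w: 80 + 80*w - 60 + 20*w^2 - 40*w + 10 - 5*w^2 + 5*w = 15*w^2 + 45*w + 30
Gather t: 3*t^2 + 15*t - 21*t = 3*t^2 - 6*t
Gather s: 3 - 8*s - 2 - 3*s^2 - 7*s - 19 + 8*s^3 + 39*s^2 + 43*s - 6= 8*s^3 + 36*s^2 + 28*s - 24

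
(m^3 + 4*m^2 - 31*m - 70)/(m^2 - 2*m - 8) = (m^2 + 2*m - 35)/(m - 4)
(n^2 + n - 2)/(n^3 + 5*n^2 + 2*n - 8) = 1/(n + 4)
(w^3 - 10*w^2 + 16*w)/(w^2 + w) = (w^2 - 10*w + 16)/(w + 1)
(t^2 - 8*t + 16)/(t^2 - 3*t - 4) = (t - 4)/(t + 1)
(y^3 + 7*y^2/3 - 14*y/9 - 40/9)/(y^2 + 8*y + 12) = (y^2 + y/3 - 20/9)/(y + 6)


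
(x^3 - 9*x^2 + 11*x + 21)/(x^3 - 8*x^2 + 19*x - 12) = (x^2 - 6*x - 7)/(x^2 - 5*x + 4)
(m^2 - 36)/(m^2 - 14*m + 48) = (m + 6)/(m - 8)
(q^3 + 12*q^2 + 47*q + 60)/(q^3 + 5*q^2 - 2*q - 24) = (q + 5)/(q - 2)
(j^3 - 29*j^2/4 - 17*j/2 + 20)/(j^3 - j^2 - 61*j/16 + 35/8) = 4*(j - 8)/(4*j - 7)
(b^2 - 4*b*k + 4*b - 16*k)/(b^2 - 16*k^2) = (b + 4)/(b + 4*k)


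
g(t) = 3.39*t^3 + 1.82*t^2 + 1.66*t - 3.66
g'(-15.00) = 2235.31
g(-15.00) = -11060.31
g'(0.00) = 1.66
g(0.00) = -3.66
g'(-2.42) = 52.41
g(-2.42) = -45.06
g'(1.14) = 19.03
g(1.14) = 5.62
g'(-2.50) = 56.12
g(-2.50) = -49.40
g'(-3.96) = 146.73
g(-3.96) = -192.21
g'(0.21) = 2.87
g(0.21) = -3.20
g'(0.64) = 8.16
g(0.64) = -0.96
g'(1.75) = 39.18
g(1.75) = 22.99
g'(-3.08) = 86.93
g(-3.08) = -90.56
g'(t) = 10.17*t^2 + 3.64*t + 1.66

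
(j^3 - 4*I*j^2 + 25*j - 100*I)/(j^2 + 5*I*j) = j - 9*I - 20/j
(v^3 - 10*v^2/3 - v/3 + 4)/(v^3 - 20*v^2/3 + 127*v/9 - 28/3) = 3*(v + 1)/(3*v - 7)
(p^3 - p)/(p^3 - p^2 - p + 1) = p/(p - 1)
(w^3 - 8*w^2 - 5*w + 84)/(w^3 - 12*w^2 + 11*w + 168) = (w - 4)/(w - 8)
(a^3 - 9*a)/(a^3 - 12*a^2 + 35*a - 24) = a*(a + 3)/(a^2 - 9*a + 8)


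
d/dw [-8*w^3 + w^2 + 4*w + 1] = -24*w^2 + 2*w + 4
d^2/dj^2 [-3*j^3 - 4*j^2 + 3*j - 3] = -18*j - 8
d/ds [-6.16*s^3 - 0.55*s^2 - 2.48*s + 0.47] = -18.48*s^2 - 1.1*s - 2.48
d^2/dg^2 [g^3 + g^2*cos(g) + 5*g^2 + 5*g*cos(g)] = -g^2*cos(g) - 4*g*sin(g) - 5*g*cos(g) + 6*g - 10*sin(g) + 2*cos(g) + 10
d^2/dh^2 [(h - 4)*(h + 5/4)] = 2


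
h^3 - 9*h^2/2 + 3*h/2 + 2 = (h - 4)*(h - 1)*(h + 1/2)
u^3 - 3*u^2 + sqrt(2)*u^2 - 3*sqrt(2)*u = u*(u - 3)*(u + sqrt(2))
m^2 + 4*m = m*(m + 4)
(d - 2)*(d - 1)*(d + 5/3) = d^3 - 4*d^2/3 - 3*d + 10/3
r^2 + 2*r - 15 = (r - 3)*(r + 5)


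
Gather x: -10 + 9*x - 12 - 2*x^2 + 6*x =-2*x^2 + 15*x - 22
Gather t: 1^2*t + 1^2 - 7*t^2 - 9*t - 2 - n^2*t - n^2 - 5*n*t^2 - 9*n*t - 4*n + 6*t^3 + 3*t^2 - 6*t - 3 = -n^2 - 4*n + 6*t^3 + t^2*(-5*n - 4) + t*(-n^2 - 9*n - 14) - 4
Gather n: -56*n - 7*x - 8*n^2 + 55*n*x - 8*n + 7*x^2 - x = -8*n^2 + n*(55*x - 64) + 7*x^2 - 8*x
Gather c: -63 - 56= -119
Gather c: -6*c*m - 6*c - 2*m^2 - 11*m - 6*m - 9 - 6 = c*(-6*m - 6) - 2*m^2 - 17*m - 15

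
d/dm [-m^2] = -2*m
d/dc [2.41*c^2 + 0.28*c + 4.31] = 4.82*c + 0.28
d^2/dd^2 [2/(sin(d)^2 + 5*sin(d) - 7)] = 2*(-4*sin(d)^4 - 15*sin(d)^3 - 47*sin(d)^2 - 5*sin(d) + 64)/(sin(d)^2 + 5*sin(d) - 7)^3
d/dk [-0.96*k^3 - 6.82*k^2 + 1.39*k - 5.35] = -2.88*k^2 - 13.64*k + 1.39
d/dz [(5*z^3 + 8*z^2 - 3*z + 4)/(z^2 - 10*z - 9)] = (5*z^4 - 100*z^3 - 212*z^2 - 152*z + 67)/(z^4 - 20*z^3 + 82*z^2 + 180*z + 81)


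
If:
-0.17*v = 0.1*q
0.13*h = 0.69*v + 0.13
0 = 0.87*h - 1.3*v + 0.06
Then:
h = -0.49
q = 0.48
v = -0.28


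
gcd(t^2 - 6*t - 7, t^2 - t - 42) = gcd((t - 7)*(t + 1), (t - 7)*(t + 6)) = t - 7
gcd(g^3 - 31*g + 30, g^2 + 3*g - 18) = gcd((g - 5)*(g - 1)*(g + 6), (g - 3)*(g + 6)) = g + 6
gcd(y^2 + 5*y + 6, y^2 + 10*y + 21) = y + 3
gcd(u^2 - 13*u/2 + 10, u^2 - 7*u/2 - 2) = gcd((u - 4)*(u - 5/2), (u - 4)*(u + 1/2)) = u - 4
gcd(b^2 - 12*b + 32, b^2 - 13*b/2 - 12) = b - 8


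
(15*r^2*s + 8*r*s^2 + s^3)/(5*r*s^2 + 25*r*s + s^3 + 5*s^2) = (3*r + s)/(s + 5)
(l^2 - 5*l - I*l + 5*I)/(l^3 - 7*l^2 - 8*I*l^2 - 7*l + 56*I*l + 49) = (l - 5)/(l^2 - 7*l*(1 + I) + 49*I)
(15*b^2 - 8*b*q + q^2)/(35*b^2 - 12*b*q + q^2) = (-3*b + q)/(-7*b + q)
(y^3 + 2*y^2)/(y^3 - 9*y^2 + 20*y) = y*(y + 2)/(y^2 - 9*y + 20)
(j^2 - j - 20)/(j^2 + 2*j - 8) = (j - 5)/(j - 2)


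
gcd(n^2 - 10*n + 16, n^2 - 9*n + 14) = n - 2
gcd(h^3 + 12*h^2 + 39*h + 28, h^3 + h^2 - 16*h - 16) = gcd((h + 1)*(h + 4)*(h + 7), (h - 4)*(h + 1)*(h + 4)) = h^2 + 5*h + 4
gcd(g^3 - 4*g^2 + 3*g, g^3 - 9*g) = g^2 - 3*g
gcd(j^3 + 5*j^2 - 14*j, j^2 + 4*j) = j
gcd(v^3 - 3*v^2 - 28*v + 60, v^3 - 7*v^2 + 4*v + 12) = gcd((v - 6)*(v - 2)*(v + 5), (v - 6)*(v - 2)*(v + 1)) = v^2 - 8*v + 12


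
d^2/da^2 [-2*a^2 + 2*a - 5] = -4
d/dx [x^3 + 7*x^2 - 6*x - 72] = 3*x^2 + 14*x - 6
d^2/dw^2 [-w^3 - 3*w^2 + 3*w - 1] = -6*w - 6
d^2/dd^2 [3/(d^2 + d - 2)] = 6*(-d^2 - d + (2*d + 1)^2 + 2)/(d^2 + d - 2)^3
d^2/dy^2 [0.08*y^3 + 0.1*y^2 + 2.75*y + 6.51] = 0.48*y + 0.2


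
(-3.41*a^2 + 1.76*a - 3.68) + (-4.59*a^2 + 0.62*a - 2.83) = -8.0*a^2 + 2.38*a - 6.51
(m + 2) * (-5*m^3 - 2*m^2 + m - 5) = -5*m^4 - 12*m^3 - 3*m^2 - 3*m - 10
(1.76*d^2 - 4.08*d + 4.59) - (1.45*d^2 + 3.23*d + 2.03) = 0.31*d^2 - 7.31*d + 2.56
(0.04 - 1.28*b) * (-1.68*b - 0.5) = 2.1504*b^2 + 0.5728*b - 0.02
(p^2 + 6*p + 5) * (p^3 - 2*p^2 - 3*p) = p^5 + 4*p^4 - 10*p^3 - 28*p^2 - 15*p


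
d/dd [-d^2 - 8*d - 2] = -2*d - 8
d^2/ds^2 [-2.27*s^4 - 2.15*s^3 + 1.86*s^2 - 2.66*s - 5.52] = -27.24*s^2 - 12.9*s + 3.72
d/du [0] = 0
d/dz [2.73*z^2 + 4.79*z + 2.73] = 5.46*z + 4.79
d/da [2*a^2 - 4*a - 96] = 4*a - 4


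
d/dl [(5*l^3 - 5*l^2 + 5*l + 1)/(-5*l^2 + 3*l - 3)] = (-25*l^4 + 30*l^3 - 35*l^2 + 40*l - 18)/(25*l^4 - 30*l^3 + 39*l^2 - 18*l + 9)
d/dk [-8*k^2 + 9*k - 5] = 9 - 16*k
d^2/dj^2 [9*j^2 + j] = 18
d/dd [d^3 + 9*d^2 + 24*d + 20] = 3*d^2 + 18*d + 24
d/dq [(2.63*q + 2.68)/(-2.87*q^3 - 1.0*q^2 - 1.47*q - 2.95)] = (15.0962*q^3 + 25.7048*q^2 + 5.36*q - 3.8189)/(8.2369*q^6 + 5.74*q^5 + 9.4378*q^4 + 19.873*q^3 + 8.0609*q^2 + 8.673*q + 8.7025)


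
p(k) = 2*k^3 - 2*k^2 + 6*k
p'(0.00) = 6.00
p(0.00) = 0.00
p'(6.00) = 198.00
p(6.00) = 396.00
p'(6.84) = 259.35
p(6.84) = 587.50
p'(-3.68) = 101.97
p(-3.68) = -148.84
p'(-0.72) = 11.99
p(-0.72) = -6.10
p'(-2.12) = 41.45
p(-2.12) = -40.77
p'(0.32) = 5.33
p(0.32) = 1.78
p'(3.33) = 59.21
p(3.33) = 71.65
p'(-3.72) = 103.91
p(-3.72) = -152.95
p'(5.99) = 197.32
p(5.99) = 394.02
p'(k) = 6*k^2 - 4*k + 6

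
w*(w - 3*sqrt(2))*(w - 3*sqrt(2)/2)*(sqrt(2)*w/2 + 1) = sqrt(2)*w^4/2 - 7*w^3/2 + 9*w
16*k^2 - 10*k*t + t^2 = (-8*k + t)*(-2*k + t)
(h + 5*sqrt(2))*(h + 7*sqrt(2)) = h^2 + 12*sqrt(2)*h + 70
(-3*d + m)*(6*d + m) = -18*d^2 + 3*d*m + m^2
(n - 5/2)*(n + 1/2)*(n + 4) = n^3 + 2*n^2 - 37*n/4 - 5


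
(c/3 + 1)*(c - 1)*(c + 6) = c^3/3 + 8*c^2/3 + 3*c - 6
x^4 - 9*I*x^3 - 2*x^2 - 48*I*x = x*(x - 8*I)*(x - 3*I)*(x + 2*I)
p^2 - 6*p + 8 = (p - 4)*(p - 2)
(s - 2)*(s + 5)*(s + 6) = s^3 + 9*s^2 + 8*s - 60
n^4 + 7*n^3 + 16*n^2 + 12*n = n*(n + 2)^2*(n + 3)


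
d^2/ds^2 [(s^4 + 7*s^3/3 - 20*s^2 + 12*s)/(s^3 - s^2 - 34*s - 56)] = 8*(13*s^6 + 408*s^5 + 1758*s^4 + 8294*s^3 + 29652*s^2 + 14952*s - 64176)/(3*(s^9 - 3*s^8 - 99*s^7 + 35*s^6 + 3702*s^5 + 7788*s^4 - 41320*s^3 - 203616*s^2 - 319872*s - 175616))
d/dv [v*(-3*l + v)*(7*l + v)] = -21*l^2 + 8*l*v + 3*v^2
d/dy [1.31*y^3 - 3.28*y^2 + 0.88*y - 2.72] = 3.93*y^2 - 6.56*y + 0.88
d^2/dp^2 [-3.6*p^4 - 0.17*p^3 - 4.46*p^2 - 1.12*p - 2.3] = -43.2*p^2 - 1.02*p - 8.92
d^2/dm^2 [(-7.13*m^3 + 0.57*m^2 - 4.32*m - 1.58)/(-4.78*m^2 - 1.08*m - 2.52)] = (2.27373675443232e-13*m^5 + 48.1579200000001*m^3 + 374.228832*m^2 + 8.38771200000006*m - 65.132352)/(109.215352*m^6 + 74.028816*m^5 + 189.46008*m^4 + 79.3152*m^3 + 99.88272*m^2 + 20.575296*m + 16.003008)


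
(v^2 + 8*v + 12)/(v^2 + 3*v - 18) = (v + 2)/(v - 3)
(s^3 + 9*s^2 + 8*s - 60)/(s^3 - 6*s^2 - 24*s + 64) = (s^2 + 11*s + 30)/(s^2 - 4*s - 32)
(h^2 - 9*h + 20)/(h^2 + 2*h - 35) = (h - 4)/(h + 7)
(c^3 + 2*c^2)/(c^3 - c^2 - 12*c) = c*(c + 2)/(c^2 - c - 12)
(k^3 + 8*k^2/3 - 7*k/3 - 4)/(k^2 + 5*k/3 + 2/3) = (3*k^2 + 5*k - 12)/(3*k + 2)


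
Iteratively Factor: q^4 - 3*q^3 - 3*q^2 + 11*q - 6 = (q - 3)*(q^3 - 3*q + 2) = (q - 3)*(q - 1)*(q^2 + q - 2) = (q - 3)*(q - 1)^2*(q + 2)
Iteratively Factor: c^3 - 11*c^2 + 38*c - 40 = (c - 5)*(c^2 - 6*c + 8) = (c - 5)*(c - 2)*(c - 4)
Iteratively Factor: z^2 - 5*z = (z)*(z - 5)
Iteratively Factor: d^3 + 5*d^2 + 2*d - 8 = (d + 4)*(d^2 + d - 2) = (d + 2)*(d + 4)*(d - 1)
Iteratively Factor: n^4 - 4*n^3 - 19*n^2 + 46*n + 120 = (n + 2)*(n^3 - 6*n^2 - 7*n + 60) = (n - 5)*(n + 2)*(n^2 - n - 12) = (n - 5)*(n + 2)*(n + 3)*(n - 4)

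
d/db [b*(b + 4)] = 2*b + 4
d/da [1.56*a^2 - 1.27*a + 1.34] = 3.12*a - 1.27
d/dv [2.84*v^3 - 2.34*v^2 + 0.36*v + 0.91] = 8.52*v^2 - 4.68*v + 0.36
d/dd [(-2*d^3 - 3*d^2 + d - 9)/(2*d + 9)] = (-8*d^3 - 60*d^2 - 54*d + 27)/(4*d^2 + 36*d + 81)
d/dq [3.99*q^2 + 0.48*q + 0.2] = 7.98*q + 0.48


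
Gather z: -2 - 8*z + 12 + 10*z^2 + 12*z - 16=10*z^2 + 4*z - 6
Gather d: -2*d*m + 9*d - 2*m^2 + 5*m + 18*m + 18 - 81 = d*(9 - 2*m) - 2*m^2 + 23*m - 63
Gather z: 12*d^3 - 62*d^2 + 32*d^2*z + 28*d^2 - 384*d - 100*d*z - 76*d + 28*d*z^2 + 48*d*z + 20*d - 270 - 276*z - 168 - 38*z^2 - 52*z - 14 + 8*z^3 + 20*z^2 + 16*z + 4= 12*d^3 - 34*d^2 - 440*d + 8*z^3 + z^2*(28*d - 18) + z*(32*d^2 - 52*d - 312) - 448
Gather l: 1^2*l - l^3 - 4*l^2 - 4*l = -l^3 - 4*l^2 - 3*l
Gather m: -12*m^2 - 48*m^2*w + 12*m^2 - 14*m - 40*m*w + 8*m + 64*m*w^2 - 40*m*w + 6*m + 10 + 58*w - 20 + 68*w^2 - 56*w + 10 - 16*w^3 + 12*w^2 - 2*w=-48*m^2*w + m*(64*w^2 - 80*w) - 16*w^3 + 80*w^2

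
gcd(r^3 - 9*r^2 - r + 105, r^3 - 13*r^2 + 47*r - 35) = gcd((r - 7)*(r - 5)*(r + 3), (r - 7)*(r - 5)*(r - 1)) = r^2 - 12*r + 35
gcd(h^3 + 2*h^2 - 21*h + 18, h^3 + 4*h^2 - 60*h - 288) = h + 6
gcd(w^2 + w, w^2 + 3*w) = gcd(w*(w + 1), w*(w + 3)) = w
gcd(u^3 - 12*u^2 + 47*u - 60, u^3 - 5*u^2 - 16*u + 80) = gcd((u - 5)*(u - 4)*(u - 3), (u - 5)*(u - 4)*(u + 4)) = u^2 - 9*u + 20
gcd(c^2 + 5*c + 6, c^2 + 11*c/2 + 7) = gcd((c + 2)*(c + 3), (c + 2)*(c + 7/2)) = c + 2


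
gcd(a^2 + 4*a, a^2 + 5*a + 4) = a + 4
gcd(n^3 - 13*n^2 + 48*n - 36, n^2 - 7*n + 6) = n^2 - 7*n + 6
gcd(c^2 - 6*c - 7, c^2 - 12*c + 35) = c - 7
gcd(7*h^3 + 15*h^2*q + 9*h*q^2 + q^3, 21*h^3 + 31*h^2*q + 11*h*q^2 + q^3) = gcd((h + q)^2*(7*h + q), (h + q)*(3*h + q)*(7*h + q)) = 7*h^2 + 8*h*q + q^2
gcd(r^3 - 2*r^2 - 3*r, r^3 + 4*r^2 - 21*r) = r^2 - 3*r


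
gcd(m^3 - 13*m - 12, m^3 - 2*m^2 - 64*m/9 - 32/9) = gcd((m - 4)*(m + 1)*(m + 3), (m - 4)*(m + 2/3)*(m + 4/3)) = m - 4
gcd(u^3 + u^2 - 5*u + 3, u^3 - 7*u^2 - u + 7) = u - 1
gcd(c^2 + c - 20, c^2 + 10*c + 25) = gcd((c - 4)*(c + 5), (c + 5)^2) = c + 5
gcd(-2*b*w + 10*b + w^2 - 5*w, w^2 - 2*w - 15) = w - 5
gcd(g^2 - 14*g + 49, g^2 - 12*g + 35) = g - 7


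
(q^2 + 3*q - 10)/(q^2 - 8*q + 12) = (q + 5)/(q - 6)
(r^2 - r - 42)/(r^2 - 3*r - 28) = (r + 6)/(r + 4)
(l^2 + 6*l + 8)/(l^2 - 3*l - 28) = (l + 2)/(l - 7)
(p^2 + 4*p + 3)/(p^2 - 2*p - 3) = (p + 3)/(p - 3)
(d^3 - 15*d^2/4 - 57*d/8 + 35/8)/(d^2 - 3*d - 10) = (8*d^2 + 10*d - 7)/(8*(d + 2))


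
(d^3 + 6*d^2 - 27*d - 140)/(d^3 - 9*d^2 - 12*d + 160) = (d + 7)/(d - 8)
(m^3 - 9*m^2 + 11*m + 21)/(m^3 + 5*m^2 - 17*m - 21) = (m - 7)/(m + 7)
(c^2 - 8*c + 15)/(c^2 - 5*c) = (c - 3)/c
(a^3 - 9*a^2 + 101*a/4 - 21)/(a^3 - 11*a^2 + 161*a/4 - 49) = (2*a - 3)/(2*a - 7)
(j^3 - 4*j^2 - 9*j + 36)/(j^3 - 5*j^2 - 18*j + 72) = (j^2 - j - 12)/(j^2 - 2*j - 24)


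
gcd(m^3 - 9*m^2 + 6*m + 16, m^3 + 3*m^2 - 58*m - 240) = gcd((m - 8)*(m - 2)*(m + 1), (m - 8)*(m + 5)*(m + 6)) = m - 8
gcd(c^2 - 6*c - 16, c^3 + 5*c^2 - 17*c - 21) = 1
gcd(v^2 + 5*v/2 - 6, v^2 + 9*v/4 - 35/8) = 1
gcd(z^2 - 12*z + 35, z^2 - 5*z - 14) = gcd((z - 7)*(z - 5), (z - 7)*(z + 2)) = z - 7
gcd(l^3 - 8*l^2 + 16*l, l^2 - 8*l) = l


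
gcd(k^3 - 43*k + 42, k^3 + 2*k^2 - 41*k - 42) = k^2 + k - 42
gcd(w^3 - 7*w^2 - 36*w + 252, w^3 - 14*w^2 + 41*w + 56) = w - 7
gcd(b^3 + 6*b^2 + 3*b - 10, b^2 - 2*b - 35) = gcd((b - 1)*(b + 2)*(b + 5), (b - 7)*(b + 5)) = b + 5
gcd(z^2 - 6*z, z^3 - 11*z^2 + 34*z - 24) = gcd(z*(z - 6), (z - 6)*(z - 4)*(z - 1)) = z - 6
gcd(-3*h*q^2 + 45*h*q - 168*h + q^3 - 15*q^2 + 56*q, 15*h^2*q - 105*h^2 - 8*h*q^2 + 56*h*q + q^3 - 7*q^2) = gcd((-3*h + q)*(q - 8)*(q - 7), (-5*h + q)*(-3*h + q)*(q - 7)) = -3*h*q + 21*h + q^2 - 7*q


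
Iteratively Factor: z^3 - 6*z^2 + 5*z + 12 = (z - 3)*(z^2 - 3*z - 4) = (z - 4)*(z - 3)*(z + 1)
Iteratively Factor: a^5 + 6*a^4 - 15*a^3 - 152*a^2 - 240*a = (a - 5)*(a^4 + 11*a^3 + 40*a^2 + 48*a) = (a - 5)*(a + 4)*(a^3 + 7*a^2 + 12*a) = (a - 5)*(a + 3)*(a + 4)*(a^2 + 4*a) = (a - 5)*(a + 3)*(a + 4)^2*(a)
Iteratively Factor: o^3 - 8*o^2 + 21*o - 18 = (o - 2)*(o^2 - 6*o + 9) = (o - 3)*(o - 2)*(o - 3)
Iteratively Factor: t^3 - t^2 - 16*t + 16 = (t + 4)*(t^2 - 5*t + 4) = (t - 1)*(t + 4)*(t - 4)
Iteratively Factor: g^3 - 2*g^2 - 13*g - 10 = (g - 5)*(g^2 + 3*g + 2) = (g - 5)*(g + 2)*(g + 1)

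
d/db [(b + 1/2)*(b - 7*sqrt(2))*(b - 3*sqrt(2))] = 3*b^2 - 20*sqrt(2)*b + b - 5*sqrt(2) + 42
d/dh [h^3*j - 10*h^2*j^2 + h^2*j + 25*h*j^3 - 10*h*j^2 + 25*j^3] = j*(3*h^2 - 20*h*j + 2*h + 25*j^2 - 10*j)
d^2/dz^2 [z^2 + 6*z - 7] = 2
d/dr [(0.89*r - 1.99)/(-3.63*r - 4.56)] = (-40.954023*r - 51.446376)/(3.63*r + 4.56)^3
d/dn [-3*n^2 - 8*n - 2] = -6*n - 8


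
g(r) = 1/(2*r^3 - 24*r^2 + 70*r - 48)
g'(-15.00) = 0.00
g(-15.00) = 0.00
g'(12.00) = 0.00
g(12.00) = 0.00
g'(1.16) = -1.38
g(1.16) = 0.25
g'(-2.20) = -0.00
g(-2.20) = -0.00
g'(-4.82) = -0.00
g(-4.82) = -0.00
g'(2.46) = 0.15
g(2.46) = 0.11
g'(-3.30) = -0.00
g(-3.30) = -0.00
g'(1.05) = -14.27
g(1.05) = 0.74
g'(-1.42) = -0.00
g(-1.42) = -0.00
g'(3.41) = 0.29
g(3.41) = -0.11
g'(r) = (-6*r^2 + 48*r - 70)/(2*r^3 - 24*r^2 + 70*r - 48)^2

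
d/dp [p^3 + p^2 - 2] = p*(3*p + 2)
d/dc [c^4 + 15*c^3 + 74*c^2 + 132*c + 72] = 4*c^3 + 45*c^2 + 148*c + 132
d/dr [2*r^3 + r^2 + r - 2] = 6*r^2 + 2*r + 1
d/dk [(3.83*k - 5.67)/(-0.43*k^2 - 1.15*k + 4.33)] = (1.6469*k^2 - 4.8762*k + 10.0634)/(0.1849*k^4 + 0.989*k^3 - 2.4013*k^2 - 9.959*k + 18.7489)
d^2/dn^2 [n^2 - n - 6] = 2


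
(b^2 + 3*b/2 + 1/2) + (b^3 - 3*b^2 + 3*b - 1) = b^3 - 2*b^2 + 9*b/2 - 1/2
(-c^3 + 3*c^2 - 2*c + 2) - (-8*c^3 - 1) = 7*c^3 + 3*c^2 - 2*c + 3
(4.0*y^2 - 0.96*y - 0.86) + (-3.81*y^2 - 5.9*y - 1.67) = 0.19*y^2 - 6.86*y - 2.53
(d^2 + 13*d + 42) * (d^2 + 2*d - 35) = d^4 + 15*d^3 + 33*d^2 - 371*d - 1470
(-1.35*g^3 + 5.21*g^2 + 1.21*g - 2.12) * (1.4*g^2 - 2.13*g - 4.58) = -1.89*g^5 + 10.1695*g^4 - 3.2203*g^3 - 29.4071*g^2 - 1.0262*g + 9.7096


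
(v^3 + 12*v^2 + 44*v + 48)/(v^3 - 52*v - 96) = (v + 4)/(v - 8)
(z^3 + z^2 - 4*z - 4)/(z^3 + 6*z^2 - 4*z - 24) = (z + 1)/(z + 6)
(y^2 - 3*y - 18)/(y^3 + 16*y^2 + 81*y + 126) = (y - 6)/(y^2 + 13*y + 42)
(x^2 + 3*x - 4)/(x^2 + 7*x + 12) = (x - 1)/(x + 3)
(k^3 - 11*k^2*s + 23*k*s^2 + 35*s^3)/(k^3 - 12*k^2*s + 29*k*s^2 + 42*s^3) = (-k + 5*s)/(-k + 6*s)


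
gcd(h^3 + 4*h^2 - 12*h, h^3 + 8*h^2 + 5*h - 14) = 1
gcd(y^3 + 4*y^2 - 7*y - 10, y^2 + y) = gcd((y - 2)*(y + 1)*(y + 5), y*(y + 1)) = y + 1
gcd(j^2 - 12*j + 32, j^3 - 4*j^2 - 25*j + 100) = j - 4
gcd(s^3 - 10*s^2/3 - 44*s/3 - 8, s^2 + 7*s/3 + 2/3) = s + 2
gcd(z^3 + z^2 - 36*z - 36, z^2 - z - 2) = z + 1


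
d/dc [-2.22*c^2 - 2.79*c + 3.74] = -4.44*c - 2.79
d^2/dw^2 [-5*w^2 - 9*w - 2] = -10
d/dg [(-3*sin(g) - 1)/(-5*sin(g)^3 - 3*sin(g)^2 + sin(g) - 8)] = (-30*sin(g)^3 - 24*sin(g)^2 - 6*sin(g) + 25)*cos(g)/(5*sin(g)^3 + 3*sin(g)^2 - sin(g) + 8)^2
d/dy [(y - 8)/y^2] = (16 - y)/y^3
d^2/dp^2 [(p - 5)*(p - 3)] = 2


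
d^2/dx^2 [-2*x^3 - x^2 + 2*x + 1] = -12*x - 2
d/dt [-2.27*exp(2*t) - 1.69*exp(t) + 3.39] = (-4.54*exp(t) - 1.69)*exp(t)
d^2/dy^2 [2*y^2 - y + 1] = 4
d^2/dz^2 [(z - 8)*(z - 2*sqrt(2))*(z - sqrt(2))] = 6*z - 16 - 6*sqrt(2)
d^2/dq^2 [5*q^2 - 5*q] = 10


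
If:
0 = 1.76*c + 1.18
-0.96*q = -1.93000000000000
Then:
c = -0.67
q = 2.01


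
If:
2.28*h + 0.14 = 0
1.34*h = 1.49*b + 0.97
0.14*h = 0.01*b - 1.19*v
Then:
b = -0.71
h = -0.06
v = 0.00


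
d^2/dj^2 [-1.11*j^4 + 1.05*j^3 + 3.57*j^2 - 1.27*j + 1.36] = -13.32*j^2 + 6.3*j + 7.14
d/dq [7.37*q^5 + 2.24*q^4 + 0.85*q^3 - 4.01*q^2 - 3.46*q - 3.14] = 36.85*q^4 + 8.96*q^3 + 2.55*q^2 - 8.02*q - 3.46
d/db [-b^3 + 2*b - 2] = 2 - 3*b^2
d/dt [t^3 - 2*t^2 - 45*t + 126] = 3*t^2 - 4*t - 45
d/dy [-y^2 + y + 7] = 1 - 2*y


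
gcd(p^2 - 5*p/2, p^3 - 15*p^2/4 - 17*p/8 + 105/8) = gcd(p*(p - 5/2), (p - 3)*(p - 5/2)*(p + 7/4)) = p - 5/2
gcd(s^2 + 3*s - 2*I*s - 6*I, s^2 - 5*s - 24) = s + 3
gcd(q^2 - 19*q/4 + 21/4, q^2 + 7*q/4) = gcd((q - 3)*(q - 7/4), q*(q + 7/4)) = 1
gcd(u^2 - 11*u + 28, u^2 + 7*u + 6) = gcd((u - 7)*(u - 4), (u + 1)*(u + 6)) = 1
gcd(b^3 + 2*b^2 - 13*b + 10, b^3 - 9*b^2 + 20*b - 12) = b^2 - 3*b + 2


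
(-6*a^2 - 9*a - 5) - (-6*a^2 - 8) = 3 - 9*a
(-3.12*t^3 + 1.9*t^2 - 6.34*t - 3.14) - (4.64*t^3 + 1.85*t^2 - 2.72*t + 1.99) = -7.76*t^3 + 0.0499999999999998*t^2 - 3.62*t - 5.13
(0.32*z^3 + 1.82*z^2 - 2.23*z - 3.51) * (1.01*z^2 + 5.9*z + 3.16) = 0.3232*z^5 + 3.7262*z^4 + 9.4969*z^3 - 10.9509*z^2 - 27.7558*z - 11.0916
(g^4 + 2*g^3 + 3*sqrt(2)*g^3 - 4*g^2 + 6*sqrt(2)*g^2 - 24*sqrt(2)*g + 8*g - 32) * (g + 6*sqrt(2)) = g^5 + 2*g^4 + 9*sqrt(2)*g^4 + 18*sqrt(2)*g^3 + 32*g^3 - 48*sqrt(2)*g^2 + 80*g^2 - 320*g + 48*sqrt(2)*g - 192*sqrt(2)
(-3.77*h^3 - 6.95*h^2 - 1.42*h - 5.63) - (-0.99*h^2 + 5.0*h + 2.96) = -3.77*h^3 - 5.96*h^2 - 6.42*h - 8.59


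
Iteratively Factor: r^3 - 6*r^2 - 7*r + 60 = (r - 4)*(r^2 - 2*r - 15) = (r - 5)*(r - 4)*(r + 3)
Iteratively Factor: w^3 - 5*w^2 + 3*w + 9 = (w + 1)*(w^2 - 6*w + 9) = (w - 3)*(w + 1)*(w - 3)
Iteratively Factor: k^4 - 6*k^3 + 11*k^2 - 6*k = (k)*(k^3 - 6*k^2 + 11*k - 6) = k*(k - 1)*(k^2 - 5*k + 6) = k*(k - 3)*(k - 1)*(k - 2)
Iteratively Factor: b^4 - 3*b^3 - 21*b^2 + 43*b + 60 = (b - 3)*(b^3 - 21*b - 20) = (b - 3)*(b + 1)*(b^2 - b - 20) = (b - 5)*(b - 3)*(b + 1)*(b + 4)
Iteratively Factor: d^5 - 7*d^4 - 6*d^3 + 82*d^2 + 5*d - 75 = (d - 5)*(d^4 - 2*d^3 - 16*d^2 + 2*d + 15) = (d - 5)^2*(d^3 + 3*d^2 - d - 3) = (d - 5)^2*(d + 3)*(d^2 - 1) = (d - 5)^2*(d - 1)*(d + 3)*(d + 1)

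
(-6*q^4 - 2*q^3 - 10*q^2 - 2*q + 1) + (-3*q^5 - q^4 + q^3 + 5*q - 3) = -3*q^5 - 7*q^4 - q^3 - 10*q^2 + 3*q - 2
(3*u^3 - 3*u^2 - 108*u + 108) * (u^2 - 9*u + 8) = 3*u^5 - 30*u^4 - 57*u^3 + 1056*u^2 - 1836*u + 864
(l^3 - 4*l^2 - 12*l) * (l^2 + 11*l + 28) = l^5 + 7*l^4 - 28*l^3 - 244*l^2 - 336*l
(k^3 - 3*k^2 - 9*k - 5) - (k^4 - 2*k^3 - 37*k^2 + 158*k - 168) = -k^4 + 3*k^3 + 34*k^2 - 167*k + 163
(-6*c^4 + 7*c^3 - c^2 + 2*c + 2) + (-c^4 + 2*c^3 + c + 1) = -7*c^4 + 9*c^3 - c^2 + 3*c + 3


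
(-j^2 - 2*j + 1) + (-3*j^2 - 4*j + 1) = -4*j^2 - 6*j + 2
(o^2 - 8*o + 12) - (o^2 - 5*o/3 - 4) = 16 - 19*o/3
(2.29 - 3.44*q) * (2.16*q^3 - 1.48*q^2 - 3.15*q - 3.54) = -7.4304*q^4 + 10.0376*q^3 + 7.4468*q^2 + 4.9641*q - 8.1066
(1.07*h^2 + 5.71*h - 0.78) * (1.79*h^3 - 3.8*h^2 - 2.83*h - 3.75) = 1.9153*h^5 + 6.1549*h^4 - 26.1223*h^3 - 17.2078*h^2 - 19.2051*h + 2.925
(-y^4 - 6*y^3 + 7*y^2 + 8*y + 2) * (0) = 0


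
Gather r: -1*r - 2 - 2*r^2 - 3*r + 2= -2*r^2 - 4*r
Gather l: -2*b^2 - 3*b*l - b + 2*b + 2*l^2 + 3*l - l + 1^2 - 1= -2*b^2 + b + 2*l^2 + l*(2 - 3*b)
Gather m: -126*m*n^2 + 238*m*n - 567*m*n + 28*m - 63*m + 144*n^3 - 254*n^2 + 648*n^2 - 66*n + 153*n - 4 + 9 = m*(-126*n^2 - 329*n - 35) + 144*n^3 + 394*n^2 + 87*n + 5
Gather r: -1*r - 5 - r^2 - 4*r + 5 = -r^2 - 5*r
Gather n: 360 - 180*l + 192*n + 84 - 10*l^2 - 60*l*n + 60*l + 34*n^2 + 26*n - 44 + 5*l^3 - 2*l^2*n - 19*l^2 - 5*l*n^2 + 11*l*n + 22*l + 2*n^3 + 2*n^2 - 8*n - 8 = 5*l^3 - 29*l^2 - 98*l + 2*n^3 + n^2*(36 - 5*l) + n*(-2*l^2 - 49*l + 210) + 392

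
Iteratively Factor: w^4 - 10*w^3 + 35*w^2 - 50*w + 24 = (w - 4)*(w^3 - 6*w^2 + 11*w - 6) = (w - 4)*(w - 1)*(w^2 - 5*w + 6) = (w - 4)*(w - 2)*(w - 1)*(w - 3)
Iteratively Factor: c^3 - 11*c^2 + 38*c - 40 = (c - 2)*(c^2 - 9*c + 20) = (c - 5)*(c - 2)*(c - 4)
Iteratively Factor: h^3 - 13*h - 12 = (h + 3)*(h^2 - 3*h - 4) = (h - 4)*(h + 3)*(h + 1)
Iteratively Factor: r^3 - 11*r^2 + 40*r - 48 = (r - 4)*(r^2 - 7*r + 12) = (r - 4)*(r - 3)*(r - 4)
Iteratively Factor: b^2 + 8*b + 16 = (b + 4)*(b + 4)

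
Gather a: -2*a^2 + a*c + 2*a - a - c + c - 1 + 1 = -2*a^2 + a*(c + 1)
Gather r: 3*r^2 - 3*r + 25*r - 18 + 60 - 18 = 3*r^2 + 22*r + 24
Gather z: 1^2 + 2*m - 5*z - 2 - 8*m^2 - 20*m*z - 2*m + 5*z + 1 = -8*m^2 - 20*m*z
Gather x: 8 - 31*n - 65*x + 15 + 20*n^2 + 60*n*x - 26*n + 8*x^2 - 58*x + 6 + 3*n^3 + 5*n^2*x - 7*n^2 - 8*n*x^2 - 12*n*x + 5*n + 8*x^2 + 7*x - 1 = 3*n^3 + 13*n^2 - 52*n + x^2*(16 - 8*n) + x*(5*n^2 + 48*n - 116) + 28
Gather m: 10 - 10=0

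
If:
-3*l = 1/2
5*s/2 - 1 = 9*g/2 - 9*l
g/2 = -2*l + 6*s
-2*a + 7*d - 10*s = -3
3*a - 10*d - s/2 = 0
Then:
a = -8457/206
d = -1268/103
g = -190/309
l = -1/6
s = -11/103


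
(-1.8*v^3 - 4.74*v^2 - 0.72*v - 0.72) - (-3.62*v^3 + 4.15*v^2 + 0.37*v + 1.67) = 1.82*v^3 - 8.89*v^2 - 1.09*v - 2.39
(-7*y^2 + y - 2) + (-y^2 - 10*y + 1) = -8*y^2 - 9*y - 1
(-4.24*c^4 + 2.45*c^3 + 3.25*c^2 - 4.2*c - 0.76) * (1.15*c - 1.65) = -4.876*c^5 + 9.8135*c^4 - 0.305000000000001*c^3 - 10.1925*c^2 + 6.056*c + 1.254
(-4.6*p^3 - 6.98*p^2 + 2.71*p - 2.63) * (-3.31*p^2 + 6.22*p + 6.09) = 15.226*p^5 - 5.5082*p^4 - 80.3997*p^3 - 16.9467*p^2 + 0.145299999999999*p - 16.0167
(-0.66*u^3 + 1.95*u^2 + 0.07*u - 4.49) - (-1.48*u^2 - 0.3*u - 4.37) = -0.66*u^3 + 3.43*u^2 + 0.37*u - 0.12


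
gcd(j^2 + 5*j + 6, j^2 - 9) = j + 3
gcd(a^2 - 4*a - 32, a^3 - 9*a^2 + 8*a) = a - 8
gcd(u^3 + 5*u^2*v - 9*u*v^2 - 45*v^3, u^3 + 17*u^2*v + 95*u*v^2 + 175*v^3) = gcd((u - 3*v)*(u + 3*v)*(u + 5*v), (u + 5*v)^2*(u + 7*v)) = u + 5*v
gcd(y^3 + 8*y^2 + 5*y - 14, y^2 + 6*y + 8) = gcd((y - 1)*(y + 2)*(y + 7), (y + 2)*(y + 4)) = y + 2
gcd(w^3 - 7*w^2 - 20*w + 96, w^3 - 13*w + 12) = w^2 + w - 12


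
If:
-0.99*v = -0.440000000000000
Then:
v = 0.44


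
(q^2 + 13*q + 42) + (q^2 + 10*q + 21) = 2*q^2 + 23*q + 63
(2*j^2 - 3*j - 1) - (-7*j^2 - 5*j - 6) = 9*j^2 + 2*j + 5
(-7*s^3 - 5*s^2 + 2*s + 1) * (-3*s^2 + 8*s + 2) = 21*s^5 - 41*s^4 - 60*s^3 + 3*s^2 + 12*s + 2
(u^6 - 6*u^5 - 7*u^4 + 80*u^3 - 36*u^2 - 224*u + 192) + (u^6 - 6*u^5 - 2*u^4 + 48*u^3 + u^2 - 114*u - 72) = 2*u^6 - 12*u^5 - 9*u^4 + 128*u^3 - 35*u^2 - 338*u + 120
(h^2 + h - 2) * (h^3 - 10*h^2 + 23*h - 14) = h^5 - 9*h^4 + 11*h^3 + 29*h^2 - 60*h + 28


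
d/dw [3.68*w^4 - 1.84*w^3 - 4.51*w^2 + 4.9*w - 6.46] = 14.72*w^3 - 5.52*w^2 - 9.02*w + 4.9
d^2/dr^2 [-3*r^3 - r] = -18*r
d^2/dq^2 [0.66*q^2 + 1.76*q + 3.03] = 1.32000000000000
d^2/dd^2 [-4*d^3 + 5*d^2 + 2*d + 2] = 10 - 24*d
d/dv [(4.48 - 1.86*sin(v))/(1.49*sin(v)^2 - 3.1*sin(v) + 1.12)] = (2.7714*sin(v)^2 - 13.3504*sin(v) + 11.8048)*cos(v)/(2.2201*sin(v)^4 - 9.238*sin(v)^3 + 12.9476*sin(v)^2 - 6.944*sin(v) + 1.2544)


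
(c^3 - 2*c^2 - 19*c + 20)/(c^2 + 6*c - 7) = (c^2 - c - 20)/(c + 7)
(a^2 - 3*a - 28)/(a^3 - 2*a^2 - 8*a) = (-a^2 + 3*a + 28)/(a*(-a^2 + 2*a + 8))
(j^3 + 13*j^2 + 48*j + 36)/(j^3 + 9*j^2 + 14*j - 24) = (j^2 + 7*j + 6)/(j^2 + 3*j - 4)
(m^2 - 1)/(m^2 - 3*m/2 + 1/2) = 2*(m + 1)/(2*m - 1)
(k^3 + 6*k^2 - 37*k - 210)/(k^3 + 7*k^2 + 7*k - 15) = (k^2 + k - 42)/(k^2 + 2*k - 3)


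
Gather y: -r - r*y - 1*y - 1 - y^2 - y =-r - y^2 + y*(-r - 2) - 1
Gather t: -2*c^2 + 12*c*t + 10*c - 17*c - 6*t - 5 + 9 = -2*c^2 - 7*c + t*(12*c - 6) + 4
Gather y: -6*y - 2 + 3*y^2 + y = 3*y^2 - 5*y - 2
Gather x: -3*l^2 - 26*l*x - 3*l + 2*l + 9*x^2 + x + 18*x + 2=-3*l^2 - l + 9*x^2 + x*(19 - 26*l) + 2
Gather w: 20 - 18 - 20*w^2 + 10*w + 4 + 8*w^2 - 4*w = -12*w^2 + 6*w + 6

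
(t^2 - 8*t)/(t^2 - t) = (t - 8)/(t - 1)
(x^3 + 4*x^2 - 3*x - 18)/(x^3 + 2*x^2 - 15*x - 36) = (x - 2)/(x - 4)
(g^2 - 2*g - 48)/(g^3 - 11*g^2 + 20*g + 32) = (g + 6)/(g^2 - 3*g - 4)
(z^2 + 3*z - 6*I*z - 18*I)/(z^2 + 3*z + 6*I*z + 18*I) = (z - 6*I)/(z + 6*I)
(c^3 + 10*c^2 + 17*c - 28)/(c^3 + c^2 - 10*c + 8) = (c + 7)/(c - 2)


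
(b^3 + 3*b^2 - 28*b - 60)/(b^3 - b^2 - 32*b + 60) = (b + 2)/(b - 2)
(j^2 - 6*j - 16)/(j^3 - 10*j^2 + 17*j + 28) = (j^2 - 6*j - 16)/(j^3 - 10*j^2 + 17*j + 28)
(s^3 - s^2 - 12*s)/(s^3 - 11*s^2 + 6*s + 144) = s*(s - 4)/(s^2 - 14*s + 48)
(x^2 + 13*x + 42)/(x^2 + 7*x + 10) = (x^2 + 13*x + 42)/(x^2 + 7*x + 10)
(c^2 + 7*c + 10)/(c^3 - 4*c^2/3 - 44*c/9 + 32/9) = 9*(c + 5)/(9*c^2 - 30*c + 16)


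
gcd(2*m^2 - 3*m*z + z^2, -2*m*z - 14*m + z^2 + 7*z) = -2*m + z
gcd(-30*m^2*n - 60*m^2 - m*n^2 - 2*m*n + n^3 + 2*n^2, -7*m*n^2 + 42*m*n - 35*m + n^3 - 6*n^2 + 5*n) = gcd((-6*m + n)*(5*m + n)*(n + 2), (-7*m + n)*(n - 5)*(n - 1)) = 1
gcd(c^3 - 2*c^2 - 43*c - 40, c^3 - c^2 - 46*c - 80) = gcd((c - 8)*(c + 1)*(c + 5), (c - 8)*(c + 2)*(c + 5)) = c^2 - 3*c - 40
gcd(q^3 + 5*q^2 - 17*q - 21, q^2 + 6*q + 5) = q + 1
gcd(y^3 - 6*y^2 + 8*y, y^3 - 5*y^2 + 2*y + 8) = y^2 - 6*y + 8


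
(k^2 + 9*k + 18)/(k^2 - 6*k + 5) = (k^2 + 9*k + 18)/(k^2 - 6*k + 5)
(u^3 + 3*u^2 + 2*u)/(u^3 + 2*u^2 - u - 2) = u/(u - 1)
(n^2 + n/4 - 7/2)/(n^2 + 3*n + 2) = (n - 7/4)/(n + 1)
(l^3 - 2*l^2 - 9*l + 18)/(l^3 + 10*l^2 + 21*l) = (l^2 - 5*l + 6)/(l*(l + 7))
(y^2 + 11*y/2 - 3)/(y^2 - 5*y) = (y^2 + 11*y/2 - 3)/(y*(y - 5))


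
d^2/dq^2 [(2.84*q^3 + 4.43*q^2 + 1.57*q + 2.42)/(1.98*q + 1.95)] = (22.267872*q^3 + 65.79144*q^2 + 64.7946*q + 40.541346)/(7.762392*q^3 + 22.93434*q^2 + 22.58685*q + 7.414875)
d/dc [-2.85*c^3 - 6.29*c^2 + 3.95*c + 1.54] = -8.55*c^2 - 12.58*c + 3.95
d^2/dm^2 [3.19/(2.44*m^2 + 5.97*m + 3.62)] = (-37.983968*m^2 - 92.936184*m + 3.19*(4.88*m + 5.97)*(9.76*m + 11.94) - 56.353264)/(2.44*m^2 + 5.97*m + 3.62)^3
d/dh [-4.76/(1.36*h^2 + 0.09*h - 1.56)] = (12.9472*h + 0.4284)/(1.36*h^2 + 0.09*h - 1.56)^2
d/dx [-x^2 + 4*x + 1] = 4 - 2*x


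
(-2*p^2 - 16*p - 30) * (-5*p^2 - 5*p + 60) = 10*p^4 + 90*p^3 + 110*p^2 - 810*p - 1800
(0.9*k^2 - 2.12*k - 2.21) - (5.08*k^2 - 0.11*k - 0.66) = -4.18*k^2 - 2.01*k - 1.55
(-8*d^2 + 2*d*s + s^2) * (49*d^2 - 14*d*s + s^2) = -392*d^4 + 210*d^3*s + 13*d^2*s^2 - 12*d*s^3 + s^4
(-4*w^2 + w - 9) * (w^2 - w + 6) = -4*w^4 + 5*w^3 - 34*w^2 + 15*w - 54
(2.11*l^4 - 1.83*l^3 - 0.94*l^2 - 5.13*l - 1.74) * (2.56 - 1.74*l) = -3.6714*l^5 + 8.5858*l^4 - 3.0492*l^3 + 6.5198*l^2 - 10.1052*l - 4.4544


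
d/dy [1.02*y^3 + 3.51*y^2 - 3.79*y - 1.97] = 3.06*y^2 + 7.02*y - 3.79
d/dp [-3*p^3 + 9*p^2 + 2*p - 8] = -9*p^2 + 18*p + 2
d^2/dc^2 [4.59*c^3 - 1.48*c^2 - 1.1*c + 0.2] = 27.54*c - 2.96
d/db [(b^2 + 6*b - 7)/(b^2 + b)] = (-5*b^2 + 14*b + 7)/(b^2*(b^2 + 2*b + 1))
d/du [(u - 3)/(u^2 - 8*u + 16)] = (2 - u)/(u^3 - 12*u^2 + 48*u - 64)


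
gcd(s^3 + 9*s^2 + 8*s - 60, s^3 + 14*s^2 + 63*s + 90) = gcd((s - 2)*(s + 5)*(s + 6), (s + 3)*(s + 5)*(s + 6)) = s^2 + 11*s + 30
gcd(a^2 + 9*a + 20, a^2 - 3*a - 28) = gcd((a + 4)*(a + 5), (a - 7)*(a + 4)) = a + 4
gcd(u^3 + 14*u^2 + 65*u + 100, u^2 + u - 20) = u + 5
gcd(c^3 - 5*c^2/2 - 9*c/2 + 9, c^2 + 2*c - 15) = c - 3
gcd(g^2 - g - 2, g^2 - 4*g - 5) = g + 1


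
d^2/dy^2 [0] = 0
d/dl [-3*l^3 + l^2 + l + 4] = -9*l^2 + 2*l + 1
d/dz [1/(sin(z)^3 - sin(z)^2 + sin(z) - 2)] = (-3*sin(z)^2 + 2*sin(z) - 1)*cos(z)/(sin(z)^3 - sin(z)^2 + sin(z) - 2)^2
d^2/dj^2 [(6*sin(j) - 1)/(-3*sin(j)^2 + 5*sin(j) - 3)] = (54*sin(j)^5 + 54*sin(j)^4 - 387*sin(j)^3 + 155*sin(j)^2 + 273*sin(j) - 148)/(3*sin(j)^2 - 5*sin(j) + 3)^3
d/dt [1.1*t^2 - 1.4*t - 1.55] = 2.2*t - 1.4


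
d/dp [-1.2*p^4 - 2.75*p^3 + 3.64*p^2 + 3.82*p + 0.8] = -4.8*p^3 - 8.25*p^2 + 7.28*p + 3.82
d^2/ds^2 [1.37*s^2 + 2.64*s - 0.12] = 2.74000000000000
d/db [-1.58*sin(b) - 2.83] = -1.58*cos(b)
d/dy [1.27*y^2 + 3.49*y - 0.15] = 2.54*y + 3.49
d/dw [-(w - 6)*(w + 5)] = 1 - 2*w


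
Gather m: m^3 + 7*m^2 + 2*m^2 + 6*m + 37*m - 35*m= m^3 + 9*m^2 + 8*m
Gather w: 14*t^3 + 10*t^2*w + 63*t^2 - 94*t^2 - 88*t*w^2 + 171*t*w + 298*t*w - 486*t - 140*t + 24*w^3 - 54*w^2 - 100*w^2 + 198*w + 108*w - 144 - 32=14*t^3 - 31*t^2 - 626*t + 24*w^3 + w^2*(-88*t - 154) + w*(10*t^2 + 469*t + 306) - 176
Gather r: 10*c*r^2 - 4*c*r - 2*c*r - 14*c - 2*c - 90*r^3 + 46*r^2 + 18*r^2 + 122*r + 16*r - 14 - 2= -16*c - 90*r^3 + r^2*(10*c + 64) + r*(138 - 6*c) - 16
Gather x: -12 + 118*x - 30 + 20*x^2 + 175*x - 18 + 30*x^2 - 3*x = 50*x^2 + 290*x - 60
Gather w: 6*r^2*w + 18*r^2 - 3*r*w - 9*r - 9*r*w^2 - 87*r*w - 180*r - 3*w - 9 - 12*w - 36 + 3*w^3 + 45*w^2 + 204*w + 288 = 18*r^2 - 189*r + 3*w^3 + w^2*(45 - 9*r) + w*(6*r^2 - 90*r + 189) + 243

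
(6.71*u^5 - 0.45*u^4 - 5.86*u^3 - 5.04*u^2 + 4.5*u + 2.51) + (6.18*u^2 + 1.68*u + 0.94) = 6.71*u^5 - 0.45*u^4 - 5.86*u^3 + 1.14*u^2 + 6.18*u + 3.45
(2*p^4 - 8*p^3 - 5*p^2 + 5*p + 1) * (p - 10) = 2*p^5 - 28*p^4 + 75*p^3 + 55*p^2 - 49*p - 10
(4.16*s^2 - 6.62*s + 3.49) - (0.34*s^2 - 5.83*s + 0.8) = 3.82*s^2 - 0.79*s + 2.69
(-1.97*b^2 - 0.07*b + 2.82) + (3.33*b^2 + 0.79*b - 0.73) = 1.36*b^2 + 0.72*b + 2.09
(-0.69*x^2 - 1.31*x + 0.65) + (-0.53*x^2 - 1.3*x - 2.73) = -1.22*x^2 - 2.61*x - 2.08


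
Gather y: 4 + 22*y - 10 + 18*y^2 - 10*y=18*y^2 + 12*y - 6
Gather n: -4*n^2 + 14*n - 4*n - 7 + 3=-4*n^2 + 10*n - 4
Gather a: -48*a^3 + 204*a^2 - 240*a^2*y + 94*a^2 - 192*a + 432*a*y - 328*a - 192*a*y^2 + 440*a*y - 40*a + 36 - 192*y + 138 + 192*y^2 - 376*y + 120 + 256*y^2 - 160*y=-48*a^3 + a^2*(298 - 240*y) + a*(-192*y^2 + 872*y - 560) + 448*y^2 - 728*y + 294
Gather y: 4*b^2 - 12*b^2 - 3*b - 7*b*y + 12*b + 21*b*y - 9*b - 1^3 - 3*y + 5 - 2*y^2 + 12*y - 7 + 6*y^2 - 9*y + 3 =-8*b^2 + 14*b*y + 4*y^2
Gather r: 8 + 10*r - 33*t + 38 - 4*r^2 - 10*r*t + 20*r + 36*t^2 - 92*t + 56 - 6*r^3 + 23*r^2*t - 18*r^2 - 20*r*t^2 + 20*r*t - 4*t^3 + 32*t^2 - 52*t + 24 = -6*r^3 + r^2*(23*t - 22) + r*(-20*t^2 + 10*t + 30) - 4*t^3 + 68*t^2 - 177*t + 126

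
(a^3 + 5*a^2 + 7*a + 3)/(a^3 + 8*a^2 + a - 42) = (a^2 + 2*a + 1)/(a^2 + 5*a - 14)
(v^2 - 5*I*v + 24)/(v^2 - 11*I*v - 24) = (v + 3*I)/(v - 3*I)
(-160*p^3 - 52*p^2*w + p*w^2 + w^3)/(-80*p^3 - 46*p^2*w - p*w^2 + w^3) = (4*p + w)/(2*p + w)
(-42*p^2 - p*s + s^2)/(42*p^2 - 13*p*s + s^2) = (-6*p - s)/(6*p - s)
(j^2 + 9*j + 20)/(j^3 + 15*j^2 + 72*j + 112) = (j + 5)/(j^2 + 11*j + 28)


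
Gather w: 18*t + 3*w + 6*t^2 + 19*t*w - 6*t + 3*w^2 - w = 6*t^2 + 12*t + 3*w^2 + w*(19*t + 2)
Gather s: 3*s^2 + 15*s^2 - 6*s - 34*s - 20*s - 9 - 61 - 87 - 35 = 18*s^2 - 60*s - 192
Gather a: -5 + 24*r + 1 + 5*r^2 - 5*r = 5*r^2 + 19*r - 4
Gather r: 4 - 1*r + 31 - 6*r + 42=77 - 7*r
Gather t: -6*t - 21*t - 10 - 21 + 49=18 - 27*t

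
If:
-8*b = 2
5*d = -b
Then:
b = -1/4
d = 1/20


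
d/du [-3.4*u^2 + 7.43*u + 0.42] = 7.43 - 6.8*u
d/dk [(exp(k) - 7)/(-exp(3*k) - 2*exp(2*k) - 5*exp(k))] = (2*exp(3*k) - 19*exp(2*k) - 28*exp(k) - 35)*exp(-k)/(exp(4*k) + 4*exp(3*k) + 14*exp(2*k) + 20*exp(k) + 25)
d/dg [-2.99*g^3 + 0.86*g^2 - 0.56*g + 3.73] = -8.97*g^2 + 1.72*g - 0.56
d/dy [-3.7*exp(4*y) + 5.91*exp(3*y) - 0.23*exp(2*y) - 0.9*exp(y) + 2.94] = (-14.8*exp(3*y) + 17.73*exp(2*y) - 0.46*exp(y) - 0.9)*exp(y)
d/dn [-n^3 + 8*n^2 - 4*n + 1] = -3*n^2 + 16*n - 4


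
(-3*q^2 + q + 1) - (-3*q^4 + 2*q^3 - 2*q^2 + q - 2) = 3*q^4 - 2*q^3 - q^2 + 3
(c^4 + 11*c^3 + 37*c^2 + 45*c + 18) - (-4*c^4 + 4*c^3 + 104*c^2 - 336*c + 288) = 5*c^4 + 7*c^3 - 67*c^2 + 381*c - 270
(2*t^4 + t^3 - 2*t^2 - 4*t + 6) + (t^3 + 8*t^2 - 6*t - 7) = 2*t^4 + 2*t^3 + 6*t^2 - 10*t - 1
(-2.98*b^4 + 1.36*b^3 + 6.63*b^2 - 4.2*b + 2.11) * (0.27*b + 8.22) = -0.8046*b^5 - 24.1284*b^4 + 12.9693*b^3 + 53.3646*b^2 - 33.9543*b + 17.3442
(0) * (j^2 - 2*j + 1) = 0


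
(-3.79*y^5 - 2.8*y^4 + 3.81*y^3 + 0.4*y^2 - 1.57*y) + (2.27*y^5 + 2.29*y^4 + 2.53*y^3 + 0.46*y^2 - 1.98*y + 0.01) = -1.52*y^5 - 0.51*y^4 + 6.34*y^3 + 0.86*y^2 - 3.55*y + 0.01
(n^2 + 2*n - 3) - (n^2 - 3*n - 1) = 5*n - 2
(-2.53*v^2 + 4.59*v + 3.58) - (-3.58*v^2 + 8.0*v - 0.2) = 1.05*v^2 - 3.41*v + 3.78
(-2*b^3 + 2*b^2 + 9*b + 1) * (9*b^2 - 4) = -18*b^5 + 18*b^4 + 89*b^3 + b^2 - 36*b - 4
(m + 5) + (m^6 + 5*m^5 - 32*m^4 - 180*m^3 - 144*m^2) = m^6 + 5*m^5 - 32*m^4 - 180*m^3 - 144*m^2 + m + 5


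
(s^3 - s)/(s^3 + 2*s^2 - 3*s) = (s + 1)/(s + 3)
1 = 1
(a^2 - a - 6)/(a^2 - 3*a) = (a + 2)/a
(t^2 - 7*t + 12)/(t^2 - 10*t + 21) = (t - 4)/(t - 7)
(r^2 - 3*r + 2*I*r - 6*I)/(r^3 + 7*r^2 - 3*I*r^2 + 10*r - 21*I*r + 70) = (r - 3)/(r^2 + r*(7 - 5*I) - 35*I)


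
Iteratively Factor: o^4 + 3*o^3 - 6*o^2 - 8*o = (o)*(o^3 + 3*o^2 - 6*o - 8) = o*(o + 1)*(o^2 + 2*o - 8) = o*(o - 2)*(o + 1)*(o + 4)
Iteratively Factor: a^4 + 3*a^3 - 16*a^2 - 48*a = (a)*(a^3 + 3*a^2 - 16*a - 48) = a*(a - 4)*(a^2 + 7*a + 12) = a*(a - 4)*(a + 3)*(a + 4)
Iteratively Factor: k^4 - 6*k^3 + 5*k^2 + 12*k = (k)*(k^3 - 6*k^2 + 5*k + 12) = k*(k + 1)*(k^2 - 7*k + 12) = k*(k - 4)*(k + 1)*(k - 3)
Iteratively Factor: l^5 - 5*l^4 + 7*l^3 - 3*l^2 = (l - 3)*(l^4 - 2*l^3 + l^2) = l*(l - 3)*(l^3 - 2*l^2 + l) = l*(l - 3)*(l - 1)*(l^2 - l) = l^2*(l - 3)*(l - 1)*(l - 1)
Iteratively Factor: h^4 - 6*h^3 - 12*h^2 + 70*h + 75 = (h - 5)*(h^3 - h^2 - 17*h - 15) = (h - 5)^2*(h^2 + 4*h + 3) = (h - 5)^2*(h + 3)*(h + 1)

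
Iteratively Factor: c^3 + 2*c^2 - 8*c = (c - 2)*(c^2 + 4*c) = (c - 2)*(c + 4)*(c)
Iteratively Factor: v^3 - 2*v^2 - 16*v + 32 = (v - 2)*(v^2 - 16) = (v - 2)*(v + 4)*(v - 4)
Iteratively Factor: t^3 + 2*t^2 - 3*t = (t - 1)*(t^2 + 3*t) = (t - 1)*(t + 3)*(t)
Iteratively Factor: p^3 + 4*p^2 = (p + 4)*(p^2) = p*(p + 4)*(p)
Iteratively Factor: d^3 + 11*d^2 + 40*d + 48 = (d + 3)*(d^2 + 8*d + 16) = (d + 3)*(d + 4)*(d + 4)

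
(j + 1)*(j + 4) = j^2 + 5*j + 4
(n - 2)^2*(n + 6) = n^3 + 2*n^2 - 20*n + 24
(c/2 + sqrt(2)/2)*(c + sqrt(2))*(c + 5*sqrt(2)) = c^3/2 + 7*sqrt(2)*c^2/2 + 11*c + 5*sqrt(2)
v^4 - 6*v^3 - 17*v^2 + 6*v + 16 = (v - 8)*(v - 1)*(v + 1)*(v + 2)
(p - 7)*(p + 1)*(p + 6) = p^3 - 43*p - 42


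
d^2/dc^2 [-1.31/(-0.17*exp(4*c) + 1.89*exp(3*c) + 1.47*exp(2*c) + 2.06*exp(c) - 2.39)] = ((-3.5632*exp(3*c) + 22.2831*exp(2*c) + 7.7028*exp(c) + 2.6986)*(-0.17*exp(4*c) + 1.89*exp(3*c) + 1.47*exp(2*c) + 2.06*exp(c) - 2.39) - 1.31*(-1.36*exp(3*c) + 11.34*exp(2*c) + 5.88*exp(c) + 4.12)*(-0.68*exp(3*c) + 5.67*exp(2*c) + 2.94*exp(c) + 2.06)*exp(c))*exp(c)/(-0.17*exp(4*c) + 1.89*exp(3*c) + 1.47*exp(2*c) + 2.06*exp(c) - 2.39)^3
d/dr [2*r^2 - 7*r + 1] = 4*r - 7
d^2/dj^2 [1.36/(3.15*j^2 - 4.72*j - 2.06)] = (26.9892*j^2 - 40.44096*j - 1.36*(6.3*j - 4.72)*(12.6*j - 9.44) - 17.65008)/(-3.15*j^2 + 4.72*j + 2.06)^3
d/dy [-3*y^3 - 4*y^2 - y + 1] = -9*y^2 - 8*y - 1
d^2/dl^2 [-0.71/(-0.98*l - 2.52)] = 1.363768/(0.98*l + 2.52)^3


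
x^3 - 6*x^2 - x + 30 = (x - 5)*(x - 3)*(x + 2)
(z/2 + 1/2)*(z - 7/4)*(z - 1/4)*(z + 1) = z^4/2 - 41*z^2/32 - 9*z/16 + 7/32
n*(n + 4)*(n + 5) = n^3 + 9*n^2 + 20*n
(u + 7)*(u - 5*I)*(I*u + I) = I*u^3 + 5*u^2 + 8*I*u^2 + 40*u + 7*I*u + 35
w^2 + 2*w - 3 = (w - 1)*(w + 3)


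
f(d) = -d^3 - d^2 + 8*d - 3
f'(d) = -3*d^2 - 2*d + 8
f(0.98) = 2.94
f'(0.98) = 3.16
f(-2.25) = -14.67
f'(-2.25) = -2.69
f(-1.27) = -12.72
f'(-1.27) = 5.70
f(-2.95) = -9.63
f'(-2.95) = -12.21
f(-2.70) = -12.21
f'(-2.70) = -8.47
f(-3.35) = -3.43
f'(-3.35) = -18.97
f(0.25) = -1.08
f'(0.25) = 7.31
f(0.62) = 1.34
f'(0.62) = 5.61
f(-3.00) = -9.00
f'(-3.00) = -13.00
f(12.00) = -1779.00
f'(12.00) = -448.00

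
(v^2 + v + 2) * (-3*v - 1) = -3*v^3 - 4*v^2 - 7*v - 2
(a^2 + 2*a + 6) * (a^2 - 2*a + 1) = a^4 + 3*a^2 - 10*a + 6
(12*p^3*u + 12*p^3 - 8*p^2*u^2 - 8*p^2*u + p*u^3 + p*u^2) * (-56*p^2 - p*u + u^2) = -672*p^5*u - 672*p^5 + 436*p^4*u^2 + 436*p^4*u - 36*p^3*u^3 - 36*p^3*u^2 - 9*p^2*u^4 - 9*p^2*u^3 + p*u^5 + p*u^4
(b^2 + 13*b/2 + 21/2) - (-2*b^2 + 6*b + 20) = 3*b^2 + b/2 - 19/2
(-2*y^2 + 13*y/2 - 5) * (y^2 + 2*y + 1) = -2*y^4 + 5*y^3/2 + 6*y^2 - 7*y/2 - 5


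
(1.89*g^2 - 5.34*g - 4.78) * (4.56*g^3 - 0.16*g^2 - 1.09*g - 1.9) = 8.6184*g^5 - 24.6528*g^4 - 23.0025*g^3 + 2.9944*g^2 + 15.3562*g + 9.082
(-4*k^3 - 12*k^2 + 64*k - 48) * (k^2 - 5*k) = -4*k^5 + 8*k^4 + 124*k^3 - 368*k^2 + 240*k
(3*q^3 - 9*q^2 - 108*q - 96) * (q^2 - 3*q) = 3*q^5 - 18*q^4 - 81*q^3 + 228*q^2 + 288*q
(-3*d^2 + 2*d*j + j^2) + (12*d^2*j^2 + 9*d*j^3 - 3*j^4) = 12*d^2*j^2 - 3*d^2 + 9*d*j^3 + 2*d*j - 3*j^4 + j^2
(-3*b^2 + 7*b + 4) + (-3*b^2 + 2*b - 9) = -6*b^2 + 9*b - 5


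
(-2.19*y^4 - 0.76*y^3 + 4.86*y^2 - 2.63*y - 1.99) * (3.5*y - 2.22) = -7.665*y^5 + 2.2018*y^4 + 18.6972*y^3 - 19.9942*y^2 - 1.1264*y + 4.4178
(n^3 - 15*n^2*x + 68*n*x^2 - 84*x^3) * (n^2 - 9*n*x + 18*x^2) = n^5 - 24*n^4*x + 221*n^3*x^2 - 966*n^2*x^3 + 1980*n*x^4 - 1512*x^5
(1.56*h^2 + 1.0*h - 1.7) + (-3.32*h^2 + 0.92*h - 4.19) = -1.76*h^2 + 1.92*h - 5.89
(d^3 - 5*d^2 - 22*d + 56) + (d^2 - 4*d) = d^3 - 4*d^2 - 26*d + 56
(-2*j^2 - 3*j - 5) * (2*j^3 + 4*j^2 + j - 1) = -4*j^5 - 14*j^4 - 24*j^3 - 21*j^2 - 2*j + 5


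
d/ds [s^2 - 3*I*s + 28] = 2*s - 3*I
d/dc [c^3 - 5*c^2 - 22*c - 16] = 3*c^2 - 10*c - 22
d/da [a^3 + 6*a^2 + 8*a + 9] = 3*a^2 + 12*a + 8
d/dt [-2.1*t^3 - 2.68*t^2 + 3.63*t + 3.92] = -6.3*t^2 - 5.36*t + 3.63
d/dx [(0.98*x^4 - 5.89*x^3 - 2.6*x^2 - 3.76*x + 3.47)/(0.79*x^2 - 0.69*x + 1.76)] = (1.5484*x^5 - 6.6817*x^4 + 15.0274*x^3 - 26.3348*x^2 - 14.6346*x - 4.2233)/(0.6241*x^4 - 1.0902*x^3 + 3.2569*x^2 - 2.4288*x + 3.0976)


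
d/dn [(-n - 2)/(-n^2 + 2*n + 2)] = (-n^2 - 4*n + 2)/(n^4 - 4*n^3 + 8*n + 4)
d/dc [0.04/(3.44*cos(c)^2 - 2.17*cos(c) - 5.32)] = (0.2752*cos(c) - 0.0868)*sin(c)/(-3.44*cos(c)^2 + 2.17*cos(c) + 5.32)^2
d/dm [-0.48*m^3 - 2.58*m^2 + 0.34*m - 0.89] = -1.44*m^2 - 5.16*m + 0.34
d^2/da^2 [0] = 0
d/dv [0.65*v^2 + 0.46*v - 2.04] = 1.3*v + 0.46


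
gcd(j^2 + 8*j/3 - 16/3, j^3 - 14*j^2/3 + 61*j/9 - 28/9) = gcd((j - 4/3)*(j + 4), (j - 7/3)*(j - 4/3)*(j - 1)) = j - 4/3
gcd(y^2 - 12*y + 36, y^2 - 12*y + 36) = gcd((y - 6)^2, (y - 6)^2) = y^2 - 12*y + 36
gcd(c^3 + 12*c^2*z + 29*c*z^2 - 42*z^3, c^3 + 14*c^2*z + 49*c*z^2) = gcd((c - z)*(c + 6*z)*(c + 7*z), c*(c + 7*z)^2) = c + 7*z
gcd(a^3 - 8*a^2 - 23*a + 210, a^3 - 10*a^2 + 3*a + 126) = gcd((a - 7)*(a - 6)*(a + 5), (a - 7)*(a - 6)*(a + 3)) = a^2 - 13*a + 42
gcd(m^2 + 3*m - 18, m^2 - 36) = m + 6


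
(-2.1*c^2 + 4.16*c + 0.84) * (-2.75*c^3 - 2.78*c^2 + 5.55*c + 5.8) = 5.775*c^5 - 5.602*c^4 - 25.5298*c^3 + 8.5728*c^2 + 28.79*c + 4.872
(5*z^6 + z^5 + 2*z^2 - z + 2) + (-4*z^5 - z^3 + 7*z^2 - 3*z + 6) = 5*z^6 - 3*z^5 - z^3 + 9*z^2 - 4*z + 8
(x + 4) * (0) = 0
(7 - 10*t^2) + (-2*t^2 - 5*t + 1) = -12*t^2 - 5*t + 8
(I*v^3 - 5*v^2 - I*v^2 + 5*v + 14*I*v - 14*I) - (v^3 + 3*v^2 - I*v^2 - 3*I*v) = -v^3 + I*v^3 - 8*v^2 + 5*v + 17*I*v - 14*I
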